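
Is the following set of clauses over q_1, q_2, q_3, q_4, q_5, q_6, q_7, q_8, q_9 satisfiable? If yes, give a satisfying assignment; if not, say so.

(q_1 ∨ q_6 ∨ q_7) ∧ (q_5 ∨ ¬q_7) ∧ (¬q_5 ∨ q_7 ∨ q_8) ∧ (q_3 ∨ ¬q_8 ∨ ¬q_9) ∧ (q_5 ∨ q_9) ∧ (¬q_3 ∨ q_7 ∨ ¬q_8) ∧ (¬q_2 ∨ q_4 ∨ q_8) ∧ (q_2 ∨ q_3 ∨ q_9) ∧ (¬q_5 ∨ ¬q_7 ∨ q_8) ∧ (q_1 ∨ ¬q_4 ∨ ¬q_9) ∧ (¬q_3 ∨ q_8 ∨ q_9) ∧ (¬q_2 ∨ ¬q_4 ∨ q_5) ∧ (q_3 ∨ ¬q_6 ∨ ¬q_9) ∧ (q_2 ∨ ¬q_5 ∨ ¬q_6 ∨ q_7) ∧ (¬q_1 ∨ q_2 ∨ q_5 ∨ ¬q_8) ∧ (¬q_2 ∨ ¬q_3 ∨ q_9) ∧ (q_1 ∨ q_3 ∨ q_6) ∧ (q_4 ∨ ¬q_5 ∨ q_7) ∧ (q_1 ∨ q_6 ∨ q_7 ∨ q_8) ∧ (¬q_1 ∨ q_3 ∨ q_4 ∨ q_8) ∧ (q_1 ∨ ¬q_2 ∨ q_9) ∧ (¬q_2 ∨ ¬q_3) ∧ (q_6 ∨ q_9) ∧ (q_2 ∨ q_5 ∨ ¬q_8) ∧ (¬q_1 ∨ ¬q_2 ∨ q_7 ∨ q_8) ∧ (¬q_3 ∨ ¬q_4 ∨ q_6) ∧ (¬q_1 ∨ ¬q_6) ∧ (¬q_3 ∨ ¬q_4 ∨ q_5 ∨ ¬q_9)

Set q_1 = False.
Set q_2 = False.
Set q_3 = True.
Set q_4 = True.
  then (q_1 ∨ ¬q_4 ∨ ¬q_9) forces q_9 = False.
  then (¬q_3 ∨ q_8 ∨ q_9) forces q_8 = True.
  then (q_6 ∨ q_9) forces q_6 = True.
  then (q_2 ∨ q_5 ∨ ¬q_8) forces q_5 = True.
  then (¬q_3 ∨ q_7 ∨ ¬q_8) forces q_7 = True.
All clauses satisfied.

q_1 = False; q_2 = False; q_3 = True; q_4 = True; q_5 = True; q_6 = True; q_7 = True; q_8 = True; q_9 = False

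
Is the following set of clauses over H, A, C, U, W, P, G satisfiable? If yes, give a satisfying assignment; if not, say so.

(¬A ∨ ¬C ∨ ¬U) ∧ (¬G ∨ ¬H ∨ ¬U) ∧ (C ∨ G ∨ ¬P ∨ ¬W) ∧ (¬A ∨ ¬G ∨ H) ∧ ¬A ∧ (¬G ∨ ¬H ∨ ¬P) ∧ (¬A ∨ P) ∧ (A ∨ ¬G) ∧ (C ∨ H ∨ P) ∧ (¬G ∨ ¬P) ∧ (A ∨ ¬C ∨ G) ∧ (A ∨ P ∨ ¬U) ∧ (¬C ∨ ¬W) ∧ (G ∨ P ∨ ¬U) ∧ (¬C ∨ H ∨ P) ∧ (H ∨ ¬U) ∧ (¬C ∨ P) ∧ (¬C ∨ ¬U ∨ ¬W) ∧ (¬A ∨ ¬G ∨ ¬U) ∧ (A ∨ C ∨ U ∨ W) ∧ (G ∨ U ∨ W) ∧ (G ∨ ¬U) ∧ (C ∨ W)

H = True; A = False; C = False; U = False; W = True; P = False; G = False

Unit clause (¬A) forces A = False.
In (A ∨ ¬G) only ¬G is left, so G = False.
In (A ∨ ¬C ∨ G) only ¬C is left, so C = False.
In (G ∨ ¬U) only ¬U is left, so U = False.
In (C ∨ W) only W is left, so W = True.
In (C ∨ G ∨ ¬P ∨ ¬W) only ¬P is left, so P = False.
In (C ∨ H ∨ P) only H is left, so H = True.
All clauses satisfied.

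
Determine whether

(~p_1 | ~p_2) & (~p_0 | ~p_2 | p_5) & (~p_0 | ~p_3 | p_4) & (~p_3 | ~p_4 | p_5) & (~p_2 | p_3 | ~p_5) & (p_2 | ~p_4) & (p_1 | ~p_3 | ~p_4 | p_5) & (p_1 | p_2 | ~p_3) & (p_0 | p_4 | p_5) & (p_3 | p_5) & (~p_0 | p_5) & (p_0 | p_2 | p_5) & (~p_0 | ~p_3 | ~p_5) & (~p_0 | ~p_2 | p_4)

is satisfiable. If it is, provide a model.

Set p_0 = False.
Set p_1 = False.
Set p_2 = False.
  then (p_2 | ~p_4) forces p_4 = False.
  then (p_1 | p_2 | ~p_3) forces p_3 = False.
  then (p_0 | p_4 | p_5) forces p_5 = True.
All clauses satisfied.

p_0: False, p_1: False, p_2: False, p_3: False, p_4: False, p_5: True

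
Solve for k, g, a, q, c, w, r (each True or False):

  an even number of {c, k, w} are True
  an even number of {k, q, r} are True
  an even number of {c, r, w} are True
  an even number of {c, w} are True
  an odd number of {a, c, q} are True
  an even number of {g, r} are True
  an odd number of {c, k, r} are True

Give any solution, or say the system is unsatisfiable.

k: False; g: False; a: False; q: False; c: True; w: True; r: False

{c, k, w}: 2 true → even ✓
{k, q, r}: 0 true → even ✓
{c, r, w}: 2 true → even ✓
{c, w}: 2 true → even ✓
{a, c, q}: 1 true → odd ✓
{g, r}: 0 true → even ✓
{c, k, r}: 1 true → odd ✓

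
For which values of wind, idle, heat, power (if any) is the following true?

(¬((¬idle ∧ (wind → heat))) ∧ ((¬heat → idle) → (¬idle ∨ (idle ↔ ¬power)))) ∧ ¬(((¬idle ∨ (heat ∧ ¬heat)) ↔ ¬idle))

The conjunct ¬(((¬idle ∨ (heat ∧ ¬heat)) ↔ ¬idle)) is unsatisfiable on its own:
  idle=F, heat=F: evaluates to False.
  idle=F, heat=T: evaluates to False.
  idle=T, heat=F: evaluates to False.
  idle=T, heat=T: evaluates to False.
So the whole conjunction is unsatisfiable.

Unsatisfiable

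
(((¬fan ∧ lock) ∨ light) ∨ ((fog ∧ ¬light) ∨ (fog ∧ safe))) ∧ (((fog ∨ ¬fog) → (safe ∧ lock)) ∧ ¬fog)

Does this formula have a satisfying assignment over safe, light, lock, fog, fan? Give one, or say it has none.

safe = True; light = True; lock = True; fog = False; fan = False

  ((¬fan ∧ lock) ∨ light) ∨ ((fog ∧ ¬light) ∨ (fog ∧ safe)) = True
    (¬fan ∧ lock) ∨ light = True
      ¬fan ∧ lock = True
        ¬fan = True
    (fog ∧ ¬light) ∨ (fog ∧ safe) = False
      fog ∧ ¬light = False
        ¬light = False
      fog ∧ safe = False
  ((fog ∨ ¬fog) → (safe ∧ lock)) ∧ ¬fog = True
    (fog ∨ ¬fog) → (safe ∧ lock) = True
      fog ∨ ¬fog = True
        ¬fog = True
      safe ∧ lock = True
    ¬fog = True
Both conjuncts True, so the formula holds.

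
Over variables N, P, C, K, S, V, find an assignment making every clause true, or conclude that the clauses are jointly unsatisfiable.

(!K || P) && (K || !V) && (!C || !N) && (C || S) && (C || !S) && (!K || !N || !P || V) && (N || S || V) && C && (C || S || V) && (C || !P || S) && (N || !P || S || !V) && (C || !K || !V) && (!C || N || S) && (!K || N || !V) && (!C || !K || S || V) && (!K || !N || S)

N=F, P=T, C=T, K=T, S=T, V=F

Unit clause (C) forces C = True.
In (!C || !N) only !N is left, so N = False.
In (!C || N || S) only S is left, so S = True.
Set P = True.
Set K = True.
  then (!K || N || !V) forces V = False.
All clauses satisfied.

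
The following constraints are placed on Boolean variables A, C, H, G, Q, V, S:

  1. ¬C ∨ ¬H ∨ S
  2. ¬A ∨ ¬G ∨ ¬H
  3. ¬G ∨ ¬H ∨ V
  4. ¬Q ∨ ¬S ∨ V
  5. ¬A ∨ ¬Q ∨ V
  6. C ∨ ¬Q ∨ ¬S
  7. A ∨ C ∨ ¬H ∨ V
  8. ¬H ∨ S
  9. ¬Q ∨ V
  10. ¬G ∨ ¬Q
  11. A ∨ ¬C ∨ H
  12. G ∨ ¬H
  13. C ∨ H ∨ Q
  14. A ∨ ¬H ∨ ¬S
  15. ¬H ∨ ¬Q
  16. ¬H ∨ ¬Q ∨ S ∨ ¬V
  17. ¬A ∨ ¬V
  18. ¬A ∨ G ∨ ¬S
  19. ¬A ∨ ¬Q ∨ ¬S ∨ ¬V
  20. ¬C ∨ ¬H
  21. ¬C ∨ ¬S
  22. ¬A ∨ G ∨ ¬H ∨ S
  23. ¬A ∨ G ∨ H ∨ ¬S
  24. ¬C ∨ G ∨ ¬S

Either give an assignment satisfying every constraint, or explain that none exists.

A=F; C=F; H=F; G=F; Q=T; V=T; S=F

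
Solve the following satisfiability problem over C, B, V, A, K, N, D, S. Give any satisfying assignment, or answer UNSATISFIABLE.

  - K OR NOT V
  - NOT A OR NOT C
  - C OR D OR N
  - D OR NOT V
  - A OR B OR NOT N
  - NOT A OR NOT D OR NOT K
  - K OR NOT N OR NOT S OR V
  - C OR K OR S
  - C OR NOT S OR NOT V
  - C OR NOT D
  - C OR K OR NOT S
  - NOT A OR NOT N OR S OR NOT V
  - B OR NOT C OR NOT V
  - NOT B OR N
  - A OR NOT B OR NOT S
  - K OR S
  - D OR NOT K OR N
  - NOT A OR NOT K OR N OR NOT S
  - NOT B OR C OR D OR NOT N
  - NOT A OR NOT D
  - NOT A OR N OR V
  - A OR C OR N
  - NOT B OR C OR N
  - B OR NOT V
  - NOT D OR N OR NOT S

Set C = False.
  then (C OR NOT D) forces D = False.
  then (C OR D OR N) forces N = True.
  then (D OR NOT V) forces V = False.
  then (NOT B OR C OR D OR NOT N) forces B = False.
  then (A OR B OR NOT N) forces A = True.
Try K = False:
  (K OR NOT N OR NOT S OR V) forces S = False.
  clause (C OR K OR S) is falsified — backtrack.
So K = True.
Set S = False.
All clauses satisfied.

C: False; B: False; V: False; A: True; K: True; N: True; D: False; S: False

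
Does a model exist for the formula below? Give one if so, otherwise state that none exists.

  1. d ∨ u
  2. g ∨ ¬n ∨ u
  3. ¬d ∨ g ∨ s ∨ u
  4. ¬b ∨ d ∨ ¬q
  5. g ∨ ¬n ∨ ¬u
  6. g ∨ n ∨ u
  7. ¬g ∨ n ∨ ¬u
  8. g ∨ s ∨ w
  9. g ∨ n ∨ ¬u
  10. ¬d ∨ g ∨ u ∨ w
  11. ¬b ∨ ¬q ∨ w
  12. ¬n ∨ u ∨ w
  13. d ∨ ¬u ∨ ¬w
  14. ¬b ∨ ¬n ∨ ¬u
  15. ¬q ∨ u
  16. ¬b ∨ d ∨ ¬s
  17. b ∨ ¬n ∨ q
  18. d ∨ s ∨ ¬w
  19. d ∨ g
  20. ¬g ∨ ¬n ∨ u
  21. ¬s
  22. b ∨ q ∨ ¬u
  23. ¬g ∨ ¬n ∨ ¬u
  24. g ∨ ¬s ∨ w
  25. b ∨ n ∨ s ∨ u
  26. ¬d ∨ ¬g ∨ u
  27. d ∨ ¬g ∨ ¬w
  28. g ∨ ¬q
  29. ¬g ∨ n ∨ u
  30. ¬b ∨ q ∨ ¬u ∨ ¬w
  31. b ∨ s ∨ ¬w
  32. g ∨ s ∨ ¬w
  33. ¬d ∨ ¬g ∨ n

The formula is unsatisfiable.

Case u = True:
  (¬s) forces s = False.
  If g = True:
    (¬g ∨ n ∨ ¬u) forces n = True.
    clause (¬g ∨ ¬n ∨ ¬u) is falsified.
  If g = False:
    (g ∨ ¬n ∨ ¬u) forces n = False.
    clause (g ∨ n ∨ ¬u) is falsified.
  Every sub-case reaches a contradiction.
Case u = False:
  (d ∨ u) forces d = True.
  (¬q ∨ u) forces q = False.
  (¬s) forces s = False.
  (¬d ∨ g ∨ s ∨ u) forces g = True.
  Clause (¬d ∨ ¬g ∨ u) is falsified — contradiction.
Both cases fail, so the formula is unsatisfiable.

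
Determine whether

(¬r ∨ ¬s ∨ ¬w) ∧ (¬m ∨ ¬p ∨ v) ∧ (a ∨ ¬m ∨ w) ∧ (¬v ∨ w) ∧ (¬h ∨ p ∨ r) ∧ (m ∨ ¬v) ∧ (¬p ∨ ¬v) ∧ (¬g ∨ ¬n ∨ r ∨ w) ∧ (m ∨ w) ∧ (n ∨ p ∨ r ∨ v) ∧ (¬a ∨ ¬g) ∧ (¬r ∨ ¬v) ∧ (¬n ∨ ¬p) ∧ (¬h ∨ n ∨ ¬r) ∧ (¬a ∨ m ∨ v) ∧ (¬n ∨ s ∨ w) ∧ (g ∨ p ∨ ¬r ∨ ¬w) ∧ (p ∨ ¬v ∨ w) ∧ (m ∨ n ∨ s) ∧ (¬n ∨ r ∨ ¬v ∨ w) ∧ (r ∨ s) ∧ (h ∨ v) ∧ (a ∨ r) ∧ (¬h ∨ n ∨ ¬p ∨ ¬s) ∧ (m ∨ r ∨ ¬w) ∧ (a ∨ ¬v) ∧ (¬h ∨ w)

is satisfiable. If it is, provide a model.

Set p = False.
Set a = True.
  then (¬a ∨ ¬g) forces g = False.
Set v = True.
  then (¬v ∨ w) forces w = True.
  then (m ∨ ¬v) forces m = True.
  then (¬r ∨ ¬v) forces r = False.
  then (r ∨ s) forces s = True.
  then (¬h ∨ p ∨ r) forces h = False.
Set n = False.
All clauses satisfied.

p: False, a: True, v: True, g: False, r: False, h: False, m: True, w: True, n: False, s: True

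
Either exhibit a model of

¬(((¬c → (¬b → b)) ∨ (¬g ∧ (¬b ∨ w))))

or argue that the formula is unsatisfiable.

w: False; g: True; c: False; b: False

  ¬(((¬c → (¬b → b)) ∨ (¬g ∧ (¬b ∨ w)))) = True
    (¬c → (¬b → b)) ∨ (¬g ∧ (¬b ∨ w)) = False
      ¬c → (¬b → b) = False
        ¬c = True
        ¬b → b = False
          ¬b = True
      ¬g ∧ (¬b ∨ w) = False
        ¬g = False
        ¬b ∨ w = True
          ¬b = True
The formula evaluates to True.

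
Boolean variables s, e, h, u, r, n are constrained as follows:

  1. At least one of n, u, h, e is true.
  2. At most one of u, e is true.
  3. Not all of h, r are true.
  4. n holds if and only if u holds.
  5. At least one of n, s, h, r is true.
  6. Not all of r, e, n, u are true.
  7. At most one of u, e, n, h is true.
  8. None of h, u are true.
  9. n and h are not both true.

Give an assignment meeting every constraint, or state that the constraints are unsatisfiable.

s=F; e=T; h=F; u=F; r=T; n=F

  (1) {n, u, h, e}: 1 true — at least one ✓
  (2) {u, e}: 1 true — at most one ✓
  (3) {h, r}: 1/2 true — not all ✓
  (4) n=F, u=F — same ✓
  (5) {n, s, h, r}: 1 true — at least one ✓
  (6) {r, e, n, u}: 2/4 true — not all ✓
  (7) {u, e, n, h}: 1 true — at most one ✓
  (8) {h, u}: 0 true — none ✓
  (9) n=F, h=F — not both ✓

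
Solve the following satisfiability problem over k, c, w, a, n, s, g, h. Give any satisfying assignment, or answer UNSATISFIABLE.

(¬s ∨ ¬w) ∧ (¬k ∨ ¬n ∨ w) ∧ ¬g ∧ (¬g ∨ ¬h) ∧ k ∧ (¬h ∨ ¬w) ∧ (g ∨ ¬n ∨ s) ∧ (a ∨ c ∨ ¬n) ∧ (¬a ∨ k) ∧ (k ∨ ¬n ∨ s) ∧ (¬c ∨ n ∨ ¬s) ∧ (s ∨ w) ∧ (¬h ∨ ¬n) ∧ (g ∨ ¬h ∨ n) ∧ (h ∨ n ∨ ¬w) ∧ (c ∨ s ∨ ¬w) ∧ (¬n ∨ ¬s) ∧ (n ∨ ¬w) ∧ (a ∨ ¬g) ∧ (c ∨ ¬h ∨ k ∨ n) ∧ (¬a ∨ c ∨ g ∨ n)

k=T; c=F; w=F; a=F; n=F; s=T; g=F; h=F

Unit clause (¬g) forces g = False.
Unit clause (k) forces k = True.
Set c = False.
Set w = False.
  then (¬k ∨ ¬n ∨ w) forces n = False.
  then (s ∨ w) forces s = True.
  then (g ∨ ¬h ∨ n) forces h = False.
  then (¬a ∨ c ∨ g ∨ n) forces a = False.
All clauses satisfied.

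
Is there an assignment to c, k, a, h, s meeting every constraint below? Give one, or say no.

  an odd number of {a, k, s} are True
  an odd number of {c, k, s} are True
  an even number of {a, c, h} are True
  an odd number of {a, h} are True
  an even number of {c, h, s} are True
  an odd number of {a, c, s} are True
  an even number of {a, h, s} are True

c = True, k = True, a = True, h = False, s = True

{a, k, s}: 3 true → odd ✓
{c, k, s}: 3 true → odd ✓
{a, c, h}: 2 true → even ✓
{a, h}: 1 true → odd ✓
{c, h, s}: 2 true → even ✓
{a, c, s}: 3 true → odd ✓
{a, h, s}: 2 true → even ✓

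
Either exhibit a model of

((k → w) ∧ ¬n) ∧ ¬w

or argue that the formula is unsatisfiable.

n = False, w = False, k = False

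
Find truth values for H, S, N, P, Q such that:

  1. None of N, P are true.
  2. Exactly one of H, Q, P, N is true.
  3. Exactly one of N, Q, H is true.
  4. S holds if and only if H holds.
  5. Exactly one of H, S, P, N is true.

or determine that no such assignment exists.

Unsatisfiable — no assignment works.

Case S = True:
  (1) forces N = False.
  (1) forces P = False.
  (4) with S=T forces H = True.
  Constraint (5) is violated (H=T, S=T) — contradiction.
Case S = False:
  (1) forces N = False.
  (1) forces P = False.
  (4) with S=F forces H = False.
  Constraint (5) is violated (H=F, S=F, P=F, N=F) — contradiction.
Both cases fail — unsatisfiable.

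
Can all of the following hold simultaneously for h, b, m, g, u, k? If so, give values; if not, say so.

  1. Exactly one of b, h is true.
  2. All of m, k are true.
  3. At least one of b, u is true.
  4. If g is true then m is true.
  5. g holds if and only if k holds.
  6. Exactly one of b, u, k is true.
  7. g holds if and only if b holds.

Case m = True:
  (2) forces k = True.
  (5) with k=T forces g = True.
  (6) with k=T forces b = False.
  Constraint (7) is violated (g=T, b=F) — contradiction.
Case m = False:
  Constraint (2) is violated (m=F) — contradiction.
Both cases fail — unsatisfiable.

UNSATISFIABLE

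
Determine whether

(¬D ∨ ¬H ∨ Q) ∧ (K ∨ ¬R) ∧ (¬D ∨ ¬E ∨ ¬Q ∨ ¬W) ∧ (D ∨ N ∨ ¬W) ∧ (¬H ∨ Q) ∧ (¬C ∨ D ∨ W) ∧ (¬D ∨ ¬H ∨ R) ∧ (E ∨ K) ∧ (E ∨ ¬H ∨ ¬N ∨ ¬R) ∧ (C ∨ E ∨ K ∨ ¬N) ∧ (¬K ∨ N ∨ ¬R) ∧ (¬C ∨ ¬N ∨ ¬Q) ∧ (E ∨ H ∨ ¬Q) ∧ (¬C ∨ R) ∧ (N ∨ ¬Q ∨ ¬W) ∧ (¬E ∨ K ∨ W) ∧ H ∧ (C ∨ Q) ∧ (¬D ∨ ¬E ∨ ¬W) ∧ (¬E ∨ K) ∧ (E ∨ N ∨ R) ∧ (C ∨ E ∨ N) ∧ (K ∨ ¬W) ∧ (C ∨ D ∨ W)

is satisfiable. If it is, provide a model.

Unit clause (H) forces H = True.
In (¬H ∨ Q) only Q is left, so Q = True.
Try C = True:
  (¬C ∨ ¬N ∨ ¬Q) forces N = False.
  (¬C ∨ R) forces R = True.
  (K ∨ ¬R) forces K = True.
  clause (¬K ∨ N ∨ ¬R) is falsified — backtrack.
So C = False.
Set N = True.
Set E = True.
  then (¬E ∨ K) forces K = True.
Set D = False.
  then (C ∨ D ∨ W) forces W = True.
Set R = False.
All clauses satisfied.

H: True, C: False, N: True, E: True, D: False, Q: True, R: False, W: True, K: True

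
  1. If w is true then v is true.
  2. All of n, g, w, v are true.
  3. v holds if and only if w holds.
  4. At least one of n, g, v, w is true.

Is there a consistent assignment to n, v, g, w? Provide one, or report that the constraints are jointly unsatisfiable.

n=T; v=T; g=T; w=T

  (1) w=T ⇒ v: T ✓
  (2) {n, g, w, v}: all 4 true ✓
  (3) v=T, w=T — same ✓
  (4) {n, g, v, w}: 4 true — at least one ✓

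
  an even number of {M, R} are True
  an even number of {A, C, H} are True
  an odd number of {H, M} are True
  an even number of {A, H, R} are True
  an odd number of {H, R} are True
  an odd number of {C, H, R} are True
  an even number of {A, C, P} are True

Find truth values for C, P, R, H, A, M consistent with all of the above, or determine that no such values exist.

C = False, P = True, R = False, H = True, A = True, M = False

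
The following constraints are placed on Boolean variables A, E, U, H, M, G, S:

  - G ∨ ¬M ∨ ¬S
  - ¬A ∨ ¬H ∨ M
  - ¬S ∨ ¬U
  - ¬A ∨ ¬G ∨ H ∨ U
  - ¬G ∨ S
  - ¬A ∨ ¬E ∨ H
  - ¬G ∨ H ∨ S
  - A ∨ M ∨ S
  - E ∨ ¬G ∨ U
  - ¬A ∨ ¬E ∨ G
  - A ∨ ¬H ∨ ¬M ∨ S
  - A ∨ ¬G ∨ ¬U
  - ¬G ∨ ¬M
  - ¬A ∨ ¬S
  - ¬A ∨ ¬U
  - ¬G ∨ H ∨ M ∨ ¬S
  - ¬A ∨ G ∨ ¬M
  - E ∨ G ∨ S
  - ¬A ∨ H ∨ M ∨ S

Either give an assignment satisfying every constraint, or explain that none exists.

A=F; E=F; U=F; H=F; M=F; G=F; S=T

Try A = True:
  (¬A ∨ ¬S) forces S = False.
  (¬G ∨ S) forces G = False.
  (¬A ∨ ¬E ∨ G) forces E = False.
  clause (E ∨ G ∨ S) is falsified — backtrack.
So A = False.
Set E = False.
Set U = False.
  then (E ∨ ¬G ∨ U) forces G = False.
  then (E ∨ G ∨ S) forces S = True.
  then (G ∨ ¬M ∨ ¬S) forces M = False.
Set H = False.
All clauses satisfied.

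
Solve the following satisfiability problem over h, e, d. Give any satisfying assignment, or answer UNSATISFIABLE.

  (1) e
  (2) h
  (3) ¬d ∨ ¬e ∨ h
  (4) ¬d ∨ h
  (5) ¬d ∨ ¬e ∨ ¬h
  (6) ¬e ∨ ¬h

Case h = True:
  (e) forces e = True.
  Clause (¬e ∨ ¬h) is falsified — contradiction.
Case h = False:
  Clause (h) is falsified — contradiction.
Both cases fail, so the formula is unsatisfiable.

Unsatisfiable — no assignment works.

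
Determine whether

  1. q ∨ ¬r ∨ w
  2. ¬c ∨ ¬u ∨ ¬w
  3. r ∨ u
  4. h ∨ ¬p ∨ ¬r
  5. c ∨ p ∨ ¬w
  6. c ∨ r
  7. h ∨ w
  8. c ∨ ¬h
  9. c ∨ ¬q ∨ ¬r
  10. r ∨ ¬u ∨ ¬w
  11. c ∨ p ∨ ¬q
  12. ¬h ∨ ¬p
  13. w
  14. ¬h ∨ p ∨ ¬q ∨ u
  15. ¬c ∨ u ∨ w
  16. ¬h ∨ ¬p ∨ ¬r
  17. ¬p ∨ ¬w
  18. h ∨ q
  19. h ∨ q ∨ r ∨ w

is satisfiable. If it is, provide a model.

c = True, r = True, p = False, u = False, h = True, q = False, w = True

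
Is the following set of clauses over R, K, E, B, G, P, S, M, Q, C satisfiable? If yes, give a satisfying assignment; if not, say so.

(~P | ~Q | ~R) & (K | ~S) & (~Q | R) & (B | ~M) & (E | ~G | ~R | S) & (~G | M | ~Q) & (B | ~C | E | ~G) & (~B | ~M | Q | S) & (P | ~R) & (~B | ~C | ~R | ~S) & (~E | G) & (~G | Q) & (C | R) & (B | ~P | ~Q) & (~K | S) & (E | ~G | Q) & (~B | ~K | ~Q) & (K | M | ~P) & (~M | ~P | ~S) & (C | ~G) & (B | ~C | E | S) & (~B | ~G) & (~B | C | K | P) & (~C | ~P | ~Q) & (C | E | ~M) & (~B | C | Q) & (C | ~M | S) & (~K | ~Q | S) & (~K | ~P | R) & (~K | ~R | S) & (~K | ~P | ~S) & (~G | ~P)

R = False, K = False, E = False, B = True, G = False, P = False, S = False, M = False, Q = False, C = True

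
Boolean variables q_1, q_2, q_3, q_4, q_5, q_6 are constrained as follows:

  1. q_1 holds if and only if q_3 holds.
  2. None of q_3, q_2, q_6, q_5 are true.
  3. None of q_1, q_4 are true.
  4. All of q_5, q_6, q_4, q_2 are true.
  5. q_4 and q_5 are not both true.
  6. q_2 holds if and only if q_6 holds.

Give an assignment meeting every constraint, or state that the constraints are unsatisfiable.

Case q_2 = True:
  Constraint (2) is violated (q_2=T) — contradiction.
Case q_2 = False:
  Constraint (4) is violated (q_2=F) — contradiction.
Both cases fail — unsatisfiable.

The formula is unsatisfiable.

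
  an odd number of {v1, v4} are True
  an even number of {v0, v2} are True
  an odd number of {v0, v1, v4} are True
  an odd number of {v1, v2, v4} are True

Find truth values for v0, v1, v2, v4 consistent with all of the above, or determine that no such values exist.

v0: False, v1: True, v2: False, v4: False

{v1, v4}: 1 true → odd ✓
{v0, v2}: 0 true → even ✓
{v0, v1, v4}: 1 true → odd ✓
{v1, v2, v4}: 1 true → odd ✓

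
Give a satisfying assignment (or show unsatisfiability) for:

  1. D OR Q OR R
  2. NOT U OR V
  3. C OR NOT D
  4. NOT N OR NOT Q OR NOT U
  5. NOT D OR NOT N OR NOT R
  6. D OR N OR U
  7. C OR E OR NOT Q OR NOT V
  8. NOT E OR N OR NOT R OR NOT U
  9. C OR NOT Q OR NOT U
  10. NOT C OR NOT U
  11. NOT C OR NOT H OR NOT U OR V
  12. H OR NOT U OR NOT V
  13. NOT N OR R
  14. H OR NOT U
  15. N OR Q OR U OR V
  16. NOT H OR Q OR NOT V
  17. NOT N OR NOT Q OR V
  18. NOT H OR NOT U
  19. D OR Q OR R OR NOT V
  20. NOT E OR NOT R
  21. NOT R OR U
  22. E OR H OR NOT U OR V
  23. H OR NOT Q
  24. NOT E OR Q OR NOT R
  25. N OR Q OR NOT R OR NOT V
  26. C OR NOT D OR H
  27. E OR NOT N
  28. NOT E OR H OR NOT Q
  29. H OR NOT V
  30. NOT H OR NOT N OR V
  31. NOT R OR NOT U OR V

D: True, R: False, Q: True, V: True, N: False, U: False, C: True, H: True, E: False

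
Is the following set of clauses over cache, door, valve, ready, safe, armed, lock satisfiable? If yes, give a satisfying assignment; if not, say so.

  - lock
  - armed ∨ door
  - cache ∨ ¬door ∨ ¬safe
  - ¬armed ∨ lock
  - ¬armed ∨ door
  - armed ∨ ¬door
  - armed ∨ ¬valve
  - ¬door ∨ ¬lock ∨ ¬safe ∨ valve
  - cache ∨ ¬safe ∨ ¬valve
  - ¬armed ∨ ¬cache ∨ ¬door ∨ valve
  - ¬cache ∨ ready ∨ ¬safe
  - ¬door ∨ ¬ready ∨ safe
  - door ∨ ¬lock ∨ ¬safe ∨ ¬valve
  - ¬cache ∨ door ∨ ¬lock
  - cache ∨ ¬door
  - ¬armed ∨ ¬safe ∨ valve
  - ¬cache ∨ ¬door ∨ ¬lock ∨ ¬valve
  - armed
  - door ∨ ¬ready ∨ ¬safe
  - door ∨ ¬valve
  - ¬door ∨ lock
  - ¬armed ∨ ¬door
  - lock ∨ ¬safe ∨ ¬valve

No satisfying assignment exists.

Case armed = True:
  (lock) forces lock = True.
  (¬armed ∨ door) forces door = True.
  Clause (¬armed ∨ ¬door) is falsified — contradiction.
Case armed = False:
  Clause (armed) is falsified — contradiction.
Both cases fail, so the formula is unsatisfiable.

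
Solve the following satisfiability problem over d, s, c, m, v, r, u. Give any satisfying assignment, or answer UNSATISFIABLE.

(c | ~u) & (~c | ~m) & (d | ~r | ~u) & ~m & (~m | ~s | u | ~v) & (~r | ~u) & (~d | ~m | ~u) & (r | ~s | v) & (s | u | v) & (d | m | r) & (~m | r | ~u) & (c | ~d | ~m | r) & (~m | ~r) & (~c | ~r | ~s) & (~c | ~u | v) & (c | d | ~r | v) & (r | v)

d=T; s=T; c=T; m=F; v=T; r=F; u=T

Unit clause (~m) forces m = False.
Set d = True.
Set s = True.
Set c = True.
  then (~c | ~r | ~s) forces r = False.
  then (r | v) forces v = True.
Set u = True.
All clauses satisfied.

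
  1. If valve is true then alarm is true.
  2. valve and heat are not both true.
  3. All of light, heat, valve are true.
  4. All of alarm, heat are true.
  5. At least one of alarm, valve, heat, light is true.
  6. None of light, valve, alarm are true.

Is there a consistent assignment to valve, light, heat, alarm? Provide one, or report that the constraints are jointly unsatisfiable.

Case valve = True:
  Constraint (6) is violated (valve=T) — contradiction.
Case valve = False:
  Constraint (3) is violated (valve=F) — contradiction.
Both cases fail — unsatisfiable.

Unsatisfiable — no assignment works.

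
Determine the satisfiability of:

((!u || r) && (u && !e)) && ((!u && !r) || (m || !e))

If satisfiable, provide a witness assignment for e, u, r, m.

e: False, u: True, r: True, m: True

  (!u || r) && (u && !e) = True
    !u || r = True
      !u = False
    u && !e = True
      !e = True
  (!u && !r) || (m || !e) = True
    !u && !r = False
      !u = False
      !r = False
    m || !e = True
      !e = True
Both conjuncts True, so the formula holds.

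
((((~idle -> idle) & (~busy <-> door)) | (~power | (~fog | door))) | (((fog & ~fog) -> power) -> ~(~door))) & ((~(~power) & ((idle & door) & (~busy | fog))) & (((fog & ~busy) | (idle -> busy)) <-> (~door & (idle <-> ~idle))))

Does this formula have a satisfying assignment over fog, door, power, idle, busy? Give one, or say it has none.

fog = False; door = True; power = True; idle = True; busy = False

  (((~idle -> idle) & (~busy <-> door)) | (~power | (~fog | door))) | (((fog & ~fog) -> power) -> ~(~door)) = True
    ((~idle -> idle) & (~busy <-> door)) | (~power | (~fog | door)) = True
      (~idle -> idle) & (~busy <-> door) = True
        ~idle -> idle = True
          ~idle = False
        ~busy <-> door = True
          ~busy = True
      ~power | (~fog | door) = True
        ~power = False
        ~fog | door = True
          ~fog = True
    ((fog & ~fog) -> power) -> ~(~door) = True
      (fog & ~fog) -> power = True
        fog & ~fog = False
          ~fog = True
      ~(~door) = True
        ~door = False
  (~(~power) & ((idle & door) & (~busy | fog))) & (((fog & ~busy) | (idle -> busy)) <-> (~door & (idle <-> ~idle))) = True
    ~(~power) & ((idle & door) & (~busy | fog)) = True
      ~(~power) = True
        ~power = False
      (idle & door) & (~busy | fog) = True
        idle & door = True
        ~busy | fog = True
          ~busy = True
    ((fog & ~busy) | (idle -> busy)) <-> (~door & (idle <-> ~idle)) = True
      (fog & ~busy) | (idle -> busy) = False
        fog & ~busy = False
          ~busy = True
        idle -> busy = False
      ~door & (idle <-> ~idle) = False
        ~door = False
        idle <-> ~idle = False
          ~idle = False
Both conjuncts True, so the formula holds.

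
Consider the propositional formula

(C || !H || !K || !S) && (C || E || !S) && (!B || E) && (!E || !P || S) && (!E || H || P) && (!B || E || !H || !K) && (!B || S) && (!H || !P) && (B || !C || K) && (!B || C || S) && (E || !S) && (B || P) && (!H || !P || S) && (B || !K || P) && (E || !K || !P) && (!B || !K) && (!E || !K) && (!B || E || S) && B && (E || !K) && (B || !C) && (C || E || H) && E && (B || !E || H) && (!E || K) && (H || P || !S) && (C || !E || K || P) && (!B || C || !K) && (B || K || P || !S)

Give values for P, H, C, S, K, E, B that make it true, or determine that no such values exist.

Case E = True:
  (!E || !K) forces K = False.
  Clause (!E || K) is falsified — contradiction.
Case E = False:
  Clause (E) is falsified — contradiction.
Both cases fail, so the formula is unsatisfiable.

Unsatisfiable — no assignment works.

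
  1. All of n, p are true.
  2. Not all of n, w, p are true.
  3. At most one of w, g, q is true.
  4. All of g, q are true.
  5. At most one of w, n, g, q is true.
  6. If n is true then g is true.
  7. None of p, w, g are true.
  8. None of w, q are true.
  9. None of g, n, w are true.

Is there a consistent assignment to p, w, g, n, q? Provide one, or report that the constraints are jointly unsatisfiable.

UNSATISFIABLE

Case p = True:
  Constraint (7) is violated (p=T) — contradiction.
Case p = False:
  Constraint (1) is violated (p=F) — contradiction.
Both cases fail — unsatisfiable.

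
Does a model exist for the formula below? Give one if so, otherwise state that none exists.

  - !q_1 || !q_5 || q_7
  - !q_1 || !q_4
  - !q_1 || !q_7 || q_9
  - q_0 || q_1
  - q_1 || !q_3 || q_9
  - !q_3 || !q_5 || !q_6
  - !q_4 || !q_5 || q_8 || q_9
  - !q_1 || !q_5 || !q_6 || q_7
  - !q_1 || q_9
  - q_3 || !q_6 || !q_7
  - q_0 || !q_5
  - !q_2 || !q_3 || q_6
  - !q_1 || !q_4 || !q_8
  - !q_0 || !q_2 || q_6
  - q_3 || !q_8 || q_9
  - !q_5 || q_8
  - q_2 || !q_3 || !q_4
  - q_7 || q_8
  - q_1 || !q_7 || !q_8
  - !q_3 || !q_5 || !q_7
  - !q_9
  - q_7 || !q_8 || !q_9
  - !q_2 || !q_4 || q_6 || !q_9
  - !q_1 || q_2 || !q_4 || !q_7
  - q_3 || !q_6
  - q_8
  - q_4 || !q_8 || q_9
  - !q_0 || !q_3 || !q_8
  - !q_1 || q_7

Unsatisfiable — no assignment works.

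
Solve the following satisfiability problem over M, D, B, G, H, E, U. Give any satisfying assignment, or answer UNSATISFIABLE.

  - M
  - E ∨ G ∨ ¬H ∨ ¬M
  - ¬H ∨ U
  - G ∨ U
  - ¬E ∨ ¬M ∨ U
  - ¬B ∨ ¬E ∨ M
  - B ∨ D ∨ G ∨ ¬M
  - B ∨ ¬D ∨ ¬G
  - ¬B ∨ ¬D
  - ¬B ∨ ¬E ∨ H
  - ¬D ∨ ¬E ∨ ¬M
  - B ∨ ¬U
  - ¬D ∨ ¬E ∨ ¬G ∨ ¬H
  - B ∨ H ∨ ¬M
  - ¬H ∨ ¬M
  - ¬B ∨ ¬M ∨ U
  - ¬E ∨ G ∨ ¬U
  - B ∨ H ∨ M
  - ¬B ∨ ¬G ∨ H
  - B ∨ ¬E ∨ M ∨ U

Unit clause (M) forces M = True.
In (¬H ∨ ¬M) only ¬H is left, so H = False.
In (B ∨ H ∨ ¬M) only B is left, so B = True.
In (¬B ∨ ¬M ∨ U) only U is left, so U = True.
In (¬B ∨ ¬G ∨ H) only ¬G is left, so G = False.
In (¬B ∨ ¬D) only ¬D is left, so D = False.
In (¬B ∨ ¬E ∨ H) only ¬E is left, so E = False.
All clauses satisfied.

M = True, D = False, B = True, G = False, H = False, E = False, U = True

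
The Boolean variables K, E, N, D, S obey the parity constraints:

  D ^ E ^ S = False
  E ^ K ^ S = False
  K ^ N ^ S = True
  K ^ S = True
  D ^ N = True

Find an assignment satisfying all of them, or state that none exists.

K = True, E = True, N = False, D = True, S = False

D ^ E ^ S = T ^ T ^ F = False ✓
E ^ K ^ S = T ^ T ^ F = False ✓
K ^ N ^ S = T ^ F ^ F = True ✓
K ^ S = T ^ F = True ✓
D ^ N = T ^ F = True ✓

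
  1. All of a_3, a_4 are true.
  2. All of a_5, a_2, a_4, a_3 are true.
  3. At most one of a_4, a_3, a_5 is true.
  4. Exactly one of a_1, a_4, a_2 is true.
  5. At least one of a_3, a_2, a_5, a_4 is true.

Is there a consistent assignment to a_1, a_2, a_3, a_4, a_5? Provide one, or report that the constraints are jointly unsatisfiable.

Case a_3 = True:
  (1) forces a_4 = True.
  Constraint (3) is violated (a_4=T, a_3=T) — contradiction.
Case a_3 = False:
  Constraint (1) is violated (a_3=F) — contradiction.
Both cases fail — unsatisfiable.

UNSATISFIABLE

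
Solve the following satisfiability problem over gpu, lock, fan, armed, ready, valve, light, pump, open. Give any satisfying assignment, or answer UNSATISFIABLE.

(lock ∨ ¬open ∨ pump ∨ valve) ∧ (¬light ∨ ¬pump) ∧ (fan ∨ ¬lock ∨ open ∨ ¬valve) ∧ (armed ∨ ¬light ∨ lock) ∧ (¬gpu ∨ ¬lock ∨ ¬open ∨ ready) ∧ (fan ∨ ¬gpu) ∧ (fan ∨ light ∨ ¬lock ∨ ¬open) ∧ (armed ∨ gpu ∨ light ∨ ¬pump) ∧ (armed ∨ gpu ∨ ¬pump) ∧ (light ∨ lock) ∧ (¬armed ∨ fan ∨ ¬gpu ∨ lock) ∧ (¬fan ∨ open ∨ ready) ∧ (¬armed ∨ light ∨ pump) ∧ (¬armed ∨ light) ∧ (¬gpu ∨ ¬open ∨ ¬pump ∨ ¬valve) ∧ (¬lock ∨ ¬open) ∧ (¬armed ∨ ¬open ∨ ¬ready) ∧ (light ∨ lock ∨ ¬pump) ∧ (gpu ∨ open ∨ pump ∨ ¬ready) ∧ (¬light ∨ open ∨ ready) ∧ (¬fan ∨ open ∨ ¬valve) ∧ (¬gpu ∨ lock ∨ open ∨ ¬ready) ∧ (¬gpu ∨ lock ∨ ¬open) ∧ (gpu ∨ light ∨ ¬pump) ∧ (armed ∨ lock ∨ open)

Set gpu = True.
  then (fan ∨ ¬gpu) forces fan = True.
Set lock = True.
  then (¬lock ∨ ¬open) forces open = False.
  then (¬fan ∨ open ∨ ¬valve) forces valve = False.
  then (¬fan ∨ open ∨ ready) forces ready = True.
Set armed = False.
Set light = True.
  then (¬light ∨ ¬pump) forces pump = False.
All clauses satisfied.

gpu = True, lock = True, fan = True, armed = False, ready = True, valve = False, light = True, pump = False, open = False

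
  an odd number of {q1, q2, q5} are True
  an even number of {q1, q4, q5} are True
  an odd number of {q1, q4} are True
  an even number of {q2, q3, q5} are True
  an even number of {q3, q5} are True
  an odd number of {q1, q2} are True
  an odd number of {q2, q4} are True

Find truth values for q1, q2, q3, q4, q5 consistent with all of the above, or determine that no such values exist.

UNSATISFIABLE

Adding constraints 1, 2, 3, 6 mod 2: every variable appears an even number of times on the left, so the left side is 0.
But the right sides sum to 1 (mod 2). 0 ≠ 1 — the system is inconsistent.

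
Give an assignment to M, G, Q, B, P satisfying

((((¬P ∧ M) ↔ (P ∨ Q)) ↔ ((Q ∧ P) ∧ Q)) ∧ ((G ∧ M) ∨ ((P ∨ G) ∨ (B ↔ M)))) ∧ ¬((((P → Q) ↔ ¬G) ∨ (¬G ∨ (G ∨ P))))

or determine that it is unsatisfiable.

The conjunct ¬((((P → Q) ↔ ¬G) ∨ (¬G ∨ (G ∨ P)))) is unsatisfiable on its own:
  G=F, Q=F, P=F: evaluates to False.
  G=F, Q=F, P=T: evaluates to False.
  G=F, Q=T, P=F: evaluates to False.
  G=F, Q=T, P=T: evaluates to False.
  G=T, Q=F, P=F: evaluates to False.
  G=T, Q=F, P=T: evaluates to False.
  G=T, Q=T, P=F: evaluates to False.
  G=T, Q=T, P=T: evaluates to False.
So the whole conjunction is unsatisfiable.

Unsatisfiable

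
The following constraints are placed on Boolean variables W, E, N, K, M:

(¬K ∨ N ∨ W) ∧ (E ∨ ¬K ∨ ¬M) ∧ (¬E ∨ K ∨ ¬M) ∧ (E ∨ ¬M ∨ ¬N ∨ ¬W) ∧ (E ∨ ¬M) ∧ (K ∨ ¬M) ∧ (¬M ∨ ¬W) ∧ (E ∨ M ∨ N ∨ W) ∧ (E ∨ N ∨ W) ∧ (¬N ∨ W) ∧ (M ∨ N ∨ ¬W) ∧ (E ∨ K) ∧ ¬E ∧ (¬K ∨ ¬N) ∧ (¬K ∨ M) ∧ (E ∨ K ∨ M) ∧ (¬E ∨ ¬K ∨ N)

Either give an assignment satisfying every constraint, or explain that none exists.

Case E = True:
  Clause (¬E) is falsified — contradiction.
Case E = False:
  (E ∨ ¬M) forces M = False.
  (E ∨ K) forces K = True.
  Clause (¬K ∨ M) is falsified — contradiction.
Both cases fail, so the formula is unsatisfiable.

Unsatisfiable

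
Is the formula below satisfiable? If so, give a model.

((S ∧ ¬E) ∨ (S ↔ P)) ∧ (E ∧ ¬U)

P=T, S=T, E=T, U=F

  (S ∧ ¬E) ∨ (S ↔ P) = True
    S ∧ ¬E = False
      ¬E = False
    S ↔ P = True
  E ∧ ¬U = True
    ¬U = True
Both conjuncts True, so the formula holds.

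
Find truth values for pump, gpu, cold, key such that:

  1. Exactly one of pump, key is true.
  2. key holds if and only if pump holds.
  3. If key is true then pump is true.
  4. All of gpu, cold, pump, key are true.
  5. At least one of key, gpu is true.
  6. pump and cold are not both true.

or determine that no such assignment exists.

Case pump = True:
  (1) with pump=T forces key = False.
  Constraint (2) is violated (key=F, pump=T) — contradiction.
Case pump = False:
  Constraint (4) is violated (pump=F) — contradiction.
Both cases fail — unsatisfiable.

UNSATISFIABLE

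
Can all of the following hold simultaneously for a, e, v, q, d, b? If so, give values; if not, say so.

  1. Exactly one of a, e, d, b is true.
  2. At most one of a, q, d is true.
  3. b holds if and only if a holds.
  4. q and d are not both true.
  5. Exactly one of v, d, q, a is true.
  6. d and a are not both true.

a = False, e = False, v = False, q = False, d = True, b = False

  (1) {a, e, d, b}: 1 true — exactly one ✓
  (2) {a, q, d}: 1 true — at most one ✓
  (3) b=F, a=F — same ✓
  (4) q=F, d=T — not both ✓
  (5) {v, d, q, a}: 1 true — exactly one ✓
  (6) d=T, a=F — not both ✓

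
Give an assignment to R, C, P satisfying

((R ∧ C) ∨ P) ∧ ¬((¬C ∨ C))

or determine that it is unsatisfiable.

No satisfying assignment exists.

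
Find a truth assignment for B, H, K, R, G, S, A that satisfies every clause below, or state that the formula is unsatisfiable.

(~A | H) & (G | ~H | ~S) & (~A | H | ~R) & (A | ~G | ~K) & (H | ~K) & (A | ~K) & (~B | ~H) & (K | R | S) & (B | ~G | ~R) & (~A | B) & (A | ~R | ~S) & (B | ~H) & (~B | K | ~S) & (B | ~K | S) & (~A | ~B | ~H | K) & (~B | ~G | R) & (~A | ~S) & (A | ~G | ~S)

Set B = True.
  then (~B | ~H) forces H = False.
  then (~A | H) forces A = False.
  then (H | ~K) forces K = False.
  then (~B | K | ~S) forces S = False.
  then (K | R | S) forces R = True.
Set G = True.
All clauses satisfied.

B = True, H = False, K = False, R = True, G = True, S = False, A = False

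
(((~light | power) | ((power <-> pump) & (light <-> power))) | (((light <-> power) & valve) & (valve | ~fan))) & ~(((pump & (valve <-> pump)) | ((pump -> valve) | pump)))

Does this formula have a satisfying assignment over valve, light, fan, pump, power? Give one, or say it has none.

Unsatisfiable — no assignment works.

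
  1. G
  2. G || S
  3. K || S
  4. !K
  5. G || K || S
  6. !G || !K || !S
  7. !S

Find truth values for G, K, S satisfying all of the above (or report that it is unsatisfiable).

Case G = True:
  (!K) forces K = False.
  (K || S) forces S = True.
  Clause (!S) is falsified — contradiction.
Case G = False:
  Clause (G) is falsified — contradiction.
Both cases fail, so the formula is unsatisfiable.

No satisfying assignment exists.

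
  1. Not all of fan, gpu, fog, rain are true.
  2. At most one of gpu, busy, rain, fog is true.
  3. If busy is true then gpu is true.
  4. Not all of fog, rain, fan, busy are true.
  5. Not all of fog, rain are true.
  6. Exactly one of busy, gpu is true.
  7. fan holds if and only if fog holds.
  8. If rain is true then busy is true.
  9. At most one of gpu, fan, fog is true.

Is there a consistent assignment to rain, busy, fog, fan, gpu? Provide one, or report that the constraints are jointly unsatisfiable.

rain = False; busy = False; fog = False; fan = False; gpu = True

  (1) {fan, gpu, fog, rain}: 1/4 true — not all ✓
  (2) {gpu, busy, rain, fog}: 1 true — at most one ✓
  (3) busy=F ⇒ gpu: vacuous ✓
  (4) {fog, rain, fan, busy}: 0/4 true — not all ✓
  (5) {fog, rain}: 0/2 true — not all ✓
  (6) {busy, gpu}: 1 true — exactly one ✓
  (7) fan=F, fog=F — same ✓
  (8) rain=F ⇒ busy: vacuous ✓
  (9) {gpu, fan, fog}: 1 true — at most one ✓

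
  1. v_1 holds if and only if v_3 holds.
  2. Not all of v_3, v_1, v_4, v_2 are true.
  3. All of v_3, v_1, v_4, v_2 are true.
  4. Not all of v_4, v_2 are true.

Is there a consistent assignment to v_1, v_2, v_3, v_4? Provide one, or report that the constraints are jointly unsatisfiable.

No satisfying assignment exists.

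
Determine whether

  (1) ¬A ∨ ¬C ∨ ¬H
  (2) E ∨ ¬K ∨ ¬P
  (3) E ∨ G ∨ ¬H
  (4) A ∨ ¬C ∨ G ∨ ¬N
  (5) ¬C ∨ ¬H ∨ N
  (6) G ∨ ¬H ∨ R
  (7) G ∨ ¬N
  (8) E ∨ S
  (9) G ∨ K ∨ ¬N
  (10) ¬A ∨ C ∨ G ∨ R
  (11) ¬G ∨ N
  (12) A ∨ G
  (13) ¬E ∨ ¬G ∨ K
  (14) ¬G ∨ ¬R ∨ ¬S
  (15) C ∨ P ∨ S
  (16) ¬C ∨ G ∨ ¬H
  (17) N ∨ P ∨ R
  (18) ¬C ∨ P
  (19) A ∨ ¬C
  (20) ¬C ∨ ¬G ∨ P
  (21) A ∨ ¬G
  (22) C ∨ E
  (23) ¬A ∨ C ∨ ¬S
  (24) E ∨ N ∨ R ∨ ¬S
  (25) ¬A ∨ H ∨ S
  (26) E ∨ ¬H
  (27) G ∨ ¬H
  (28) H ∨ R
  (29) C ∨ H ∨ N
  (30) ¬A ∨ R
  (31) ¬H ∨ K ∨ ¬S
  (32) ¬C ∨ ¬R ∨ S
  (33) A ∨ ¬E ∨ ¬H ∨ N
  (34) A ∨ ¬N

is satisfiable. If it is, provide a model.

G = False; E = True; A = True; S = True; P = True; H = False; K = False; C = True; R = True; N = False

Set G = False.
  then (G ∨ ¬N) forces N = False.
  then (A ∨ G) forces A = True.
  then (G ∨ ¬H) forces H = False.
  then (H ∨ R) forces R = True.
  then (C ∨ H ∨ N) forces C = True.
  then (¬C ∨ ¬R ∨ S) forces S = True.
  then (¬C ∨ P) forces P = True.
Set E = True.
Set K = False.
All clauses satisfied.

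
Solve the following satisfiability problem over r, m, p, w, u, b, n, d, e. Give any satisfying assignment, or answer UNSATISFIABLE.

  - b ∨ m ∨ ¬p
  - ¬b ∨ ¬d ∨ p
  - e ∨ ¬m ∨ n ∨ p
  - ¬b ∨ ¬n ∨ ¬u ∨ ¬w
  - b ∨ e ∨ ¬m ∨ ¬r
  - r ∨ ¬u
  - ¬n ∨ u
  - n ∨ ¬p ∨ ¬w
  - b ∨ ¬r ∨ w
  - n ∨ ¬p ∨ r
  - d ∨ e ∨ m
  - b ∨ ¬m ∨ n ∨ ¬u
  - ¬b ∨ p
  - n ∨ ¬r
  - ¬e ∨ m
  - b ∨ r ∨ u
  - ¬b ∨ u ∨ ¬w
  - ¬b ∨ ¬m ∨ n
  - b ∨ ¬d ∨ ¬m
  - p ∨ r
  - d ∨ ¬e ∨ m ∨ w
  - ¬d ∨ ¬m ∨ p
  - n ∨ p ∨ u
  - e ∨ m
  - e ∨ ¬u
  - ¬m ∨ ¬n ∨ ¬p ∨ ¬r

r=T; m=T; p=F; w=T; u=T; b=F; n=T; d=F; e=T

Set r = True.
  then (n ∨ ¬r) forces n = True.
  then (¬n ∨ u) forces u = True.
  then (e ∨ ¬u) forces e = True.
  then (¬e ∨ m) forces m = True.
  then (¬m ∨ ¬n ∨ ¬p ∨ ¬r) forces p = False.
  then (¬b ∨ p) forces b = False.
  then (b ∨ ¬d ∨ ¬m) forces d = False.
  then (b ∨ ¬r ∨ w) forces w = True.
All clauses satisfied.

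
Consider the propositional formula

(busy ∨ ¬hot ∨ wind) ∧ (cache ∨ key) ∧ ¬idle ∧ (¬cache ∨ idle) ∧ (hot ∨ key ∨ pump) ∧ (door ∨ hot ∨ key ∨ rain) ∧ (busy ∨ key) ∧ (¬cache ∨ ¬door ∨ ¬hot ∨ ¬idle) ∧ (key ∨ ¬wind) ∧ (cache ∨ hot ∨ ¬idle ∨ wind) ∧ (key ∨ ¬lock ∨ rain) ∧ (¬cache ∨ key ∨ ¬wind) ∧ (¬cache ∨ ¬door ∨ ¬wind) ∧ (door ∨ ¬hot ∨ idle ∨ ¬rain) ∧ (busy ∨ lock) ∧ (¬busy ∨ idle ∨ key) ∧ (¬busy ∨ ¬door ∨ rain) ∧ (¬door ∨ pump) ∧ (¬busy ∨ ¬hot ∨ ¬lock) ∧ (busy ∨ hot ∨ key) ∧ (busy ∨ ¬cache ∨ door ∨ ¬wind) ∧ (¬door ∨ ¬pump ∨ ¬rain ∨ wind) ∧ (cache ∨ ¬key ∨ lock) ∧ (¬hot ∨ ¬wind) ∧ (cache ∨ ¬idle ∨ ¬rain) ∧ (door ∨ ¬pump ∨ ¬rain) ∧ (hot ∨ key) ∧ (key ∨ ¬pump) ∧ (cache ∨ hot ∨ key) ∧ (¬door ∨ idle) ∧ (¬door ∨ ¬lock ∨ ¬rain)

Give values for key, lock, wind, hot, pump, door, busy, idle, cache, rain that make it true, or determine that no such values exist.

key = True, lock = True, wind = True, hot = False, pump = False, door = False, busy = False, idle = False, cache = False, rain = False

Unit clause (¬idle) forces idle = False.
In (¬cache ∨ idle) only ¬cache is left, so cache = False.
In (¬door ∨ idle) only ¬door is left, so door = False.
In (cache ∨ key) only key is left, so key = True.
In (cache ∨ ¬key ∨ lock) only lock is left, so lock = True.
Set wind = True.
  then (¬hot ∨ ¬wind) forces hot = False.
Set pump = False.
Set busy = False.
Set rain = False.
All clauses satisfied.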